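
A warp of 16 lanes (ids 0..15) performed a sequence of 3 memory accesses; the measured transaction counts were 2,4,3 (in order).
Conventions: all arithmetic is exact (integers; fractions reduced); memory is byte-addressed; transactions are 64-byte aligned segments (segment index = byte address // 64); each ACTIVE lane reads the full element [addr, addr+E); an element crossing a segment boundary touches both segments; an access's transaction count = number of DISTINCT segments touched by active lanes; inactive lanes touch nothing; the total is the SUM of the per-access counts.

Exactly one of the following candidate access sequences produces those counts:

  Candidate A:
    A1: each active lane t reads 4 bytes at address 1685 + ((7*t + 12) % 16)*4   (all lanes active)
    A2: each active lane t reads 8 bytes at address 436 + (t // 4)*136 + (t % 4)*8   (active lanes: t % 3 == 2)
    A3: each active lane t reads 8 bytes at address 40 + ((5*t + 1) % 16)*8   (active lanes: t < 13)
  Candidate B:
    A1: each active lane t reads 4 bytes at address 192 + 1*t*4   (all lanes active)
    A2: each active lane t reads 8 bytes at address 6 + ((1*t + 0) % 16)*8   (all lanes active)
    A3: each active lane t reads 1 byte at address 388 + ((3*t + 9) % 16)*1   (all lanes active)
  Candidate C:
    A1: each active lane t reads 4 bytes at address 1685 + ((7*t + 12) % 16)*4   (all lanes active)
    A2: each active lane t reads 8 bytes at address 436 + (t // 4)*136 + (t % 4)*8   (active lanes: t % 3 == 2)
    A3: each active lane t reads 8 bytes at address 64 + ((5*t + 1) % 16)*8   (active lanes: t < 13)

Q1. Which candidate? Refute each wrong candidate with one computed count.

B: A1 gives 1 transaction, not 2
C: A3 gives 2 transactions, not 3
A: all counts match (2,4,3)

Answer: A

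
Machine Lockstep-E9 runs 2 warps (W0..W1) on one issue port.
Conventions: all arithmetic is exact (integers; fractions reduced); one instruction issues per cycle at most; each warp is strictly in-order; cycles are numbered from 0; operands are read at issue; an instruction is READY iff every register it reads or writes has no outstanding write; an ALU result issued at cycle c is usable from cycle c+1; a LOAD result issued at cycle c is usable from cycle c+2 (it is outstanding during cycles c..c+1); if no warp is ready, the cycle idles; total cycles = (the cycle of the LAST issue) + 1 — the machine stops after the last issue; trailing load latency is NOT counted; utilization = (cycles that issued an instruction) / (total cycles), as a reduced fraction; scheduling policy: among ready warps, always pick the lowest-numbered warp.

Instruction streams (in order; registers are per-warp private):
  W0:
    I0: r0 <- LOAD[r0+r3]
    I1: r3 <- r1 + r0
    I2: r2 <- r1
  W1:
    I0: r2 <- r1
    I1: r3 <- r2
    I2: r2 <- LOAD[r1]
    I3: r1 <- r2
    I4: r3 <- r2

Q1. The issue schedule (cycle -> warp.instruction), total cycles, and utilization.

cycle 0: W0.I0
cycle 1: W1.I0
cycle 2: W0.I1
cycle 3: W0.I2
cycle 4: W1.I1
cycle 5: W1.I2
cycle 6: idle
cycle 7: W1.I3
cycle 8: W1.I4

Answer: 9 cycles, utilization 8/9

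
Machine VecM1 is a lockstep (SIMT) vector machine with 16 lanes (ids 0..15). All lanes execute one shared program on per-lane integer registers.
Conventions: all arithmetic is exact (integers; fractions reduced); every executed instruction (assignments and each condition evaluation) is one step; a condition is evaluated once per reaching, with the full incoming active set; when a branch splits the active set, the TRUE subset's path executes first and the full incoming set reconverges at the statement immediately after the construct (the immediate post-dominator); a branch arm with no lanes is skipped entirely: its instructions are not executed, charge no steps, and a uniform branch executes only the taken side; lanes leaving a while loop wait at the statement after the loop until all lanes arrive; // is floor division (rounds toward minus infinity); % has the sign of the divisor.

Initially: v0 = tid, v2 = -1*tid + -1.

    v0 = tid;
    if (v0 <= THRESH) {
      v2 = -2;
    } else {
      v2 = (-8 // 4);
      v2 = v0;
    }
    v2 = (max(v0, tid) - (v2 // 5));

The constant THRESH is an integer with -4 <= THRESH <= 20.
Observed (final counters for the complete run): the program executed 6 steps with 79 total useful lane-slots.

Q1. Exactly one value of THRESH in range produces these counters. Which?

Answer: THRESH = 0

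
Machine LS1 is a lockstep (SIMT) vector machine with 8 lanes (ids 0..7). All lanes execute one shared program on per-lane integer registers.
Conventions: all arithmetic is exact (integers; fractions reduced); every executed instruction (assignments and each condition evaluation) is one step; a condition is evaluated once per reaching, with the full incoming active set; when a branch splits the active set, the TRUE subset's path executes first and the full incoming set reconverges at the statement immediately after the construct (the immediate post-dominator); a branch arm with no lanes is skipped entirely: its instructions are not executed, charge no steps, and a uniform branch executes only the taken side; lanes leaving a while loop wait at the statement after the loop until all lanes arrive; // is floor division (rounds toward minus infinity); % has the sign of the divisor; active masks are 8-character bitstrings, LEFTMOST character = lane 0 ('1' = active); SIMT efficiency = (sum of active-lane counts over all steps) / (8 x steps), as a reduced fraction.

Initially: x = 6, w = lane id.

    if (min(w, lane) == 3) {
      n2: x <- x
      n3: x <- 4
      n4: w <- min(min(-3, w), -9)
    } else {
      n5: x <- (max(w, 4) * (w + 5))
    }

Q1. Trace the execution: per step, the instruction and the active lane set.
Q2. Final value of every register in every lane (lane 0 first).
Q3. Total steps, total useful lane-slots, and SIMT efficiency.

step 0: eval (min(w, lane) == 3)     11111111
step 1: x <- x                       00010000
step 2: x <- 4                       00010000
step 3: w <- min(min(-3, w), -9)     00010000
step 4: x <- (max(w, 4) * (w + 5))   11101111

Answer: 5 steps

x: 20,24,28,4,36,50,66,84
w: 0,1,2,-9,4,5,6,7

steps = 5; useful = 18; efficiency = 18/40 = 9/20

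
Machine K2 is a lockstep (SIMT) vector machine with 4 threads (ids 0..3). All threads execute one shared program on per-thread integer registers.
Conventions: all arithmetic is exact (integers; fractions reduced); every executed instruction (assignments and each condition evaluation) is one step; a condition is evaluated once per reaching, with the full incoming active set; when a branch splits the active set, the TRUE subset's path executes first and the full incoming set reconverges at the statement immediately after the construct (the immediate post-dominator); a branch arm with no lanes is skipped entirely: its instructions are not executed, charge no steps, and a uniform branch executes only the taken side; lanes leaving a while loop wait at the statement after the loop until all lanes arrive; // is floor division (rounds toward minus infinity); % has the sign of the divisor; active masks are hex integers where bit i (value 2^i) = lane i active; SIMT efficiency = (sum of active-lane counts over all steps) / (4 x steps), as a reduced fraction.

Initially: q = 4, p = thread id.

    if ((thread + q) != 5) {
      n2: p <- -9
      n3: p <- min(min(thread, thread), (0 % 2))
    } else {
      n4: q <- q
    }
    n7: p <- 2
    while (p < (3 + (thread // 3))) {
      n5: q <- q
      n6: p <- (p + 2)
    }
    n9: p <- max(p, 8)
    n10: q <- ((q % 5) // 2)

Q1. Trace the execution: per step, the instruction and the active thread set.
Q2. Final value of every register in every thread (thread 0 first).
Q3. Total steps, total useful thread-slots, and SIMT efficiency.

step 0: eval ((thread + q) != 5)     0xf
step 1: p <- -9                      0xd
step 2: p <- min(min(thread, thread), (0 % 2)) 0xd
step 3: q <- q                       0x2
step 4: p <- 2                       0xf
step 5: eval (p < (3 + (thread // 3))) 0xf
step 6: q <- q                       0xf
step 7: p <- (p + 2)                 0xf
step 8: eval (p < (3 + (thread // 3))) 0xf
step 9: p <- max(p, 8)               0xf
step 10: q <- ((q % 5) // 2)          0xf

Answer: 11 steps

q: 2,2,2,2
p: 8,8,8,8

steps = 11; useful = 39; efficiency = 39/44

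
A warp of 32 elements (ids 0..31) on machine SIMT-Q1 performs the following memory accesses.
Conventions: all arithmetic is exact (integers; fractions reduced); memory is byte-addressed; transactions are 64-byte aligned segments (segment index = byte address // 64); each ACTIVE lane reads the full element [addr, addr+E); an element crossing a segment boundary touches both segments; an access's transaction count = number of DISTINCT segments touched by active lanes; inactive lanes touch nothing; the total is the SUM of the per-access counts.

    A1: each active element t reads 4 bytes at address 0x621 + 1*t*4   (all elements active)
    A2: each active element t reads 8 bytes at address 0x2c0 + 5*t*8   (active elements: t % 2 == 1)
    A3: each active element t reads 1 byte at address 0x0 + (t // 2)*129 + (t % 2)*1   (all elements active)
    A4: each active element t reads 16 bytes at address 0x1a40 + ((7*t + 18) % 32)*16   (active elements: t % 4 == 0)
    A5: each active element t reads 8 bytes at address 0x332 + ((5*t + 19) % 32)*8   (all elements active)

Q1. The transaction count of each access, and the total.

A1: 3 transactions
A2: 16 transactions
A3: 16 transactions
A4: 8 transactions
A5: 5 transactions

Answer: 3,16,16,8,5; total 48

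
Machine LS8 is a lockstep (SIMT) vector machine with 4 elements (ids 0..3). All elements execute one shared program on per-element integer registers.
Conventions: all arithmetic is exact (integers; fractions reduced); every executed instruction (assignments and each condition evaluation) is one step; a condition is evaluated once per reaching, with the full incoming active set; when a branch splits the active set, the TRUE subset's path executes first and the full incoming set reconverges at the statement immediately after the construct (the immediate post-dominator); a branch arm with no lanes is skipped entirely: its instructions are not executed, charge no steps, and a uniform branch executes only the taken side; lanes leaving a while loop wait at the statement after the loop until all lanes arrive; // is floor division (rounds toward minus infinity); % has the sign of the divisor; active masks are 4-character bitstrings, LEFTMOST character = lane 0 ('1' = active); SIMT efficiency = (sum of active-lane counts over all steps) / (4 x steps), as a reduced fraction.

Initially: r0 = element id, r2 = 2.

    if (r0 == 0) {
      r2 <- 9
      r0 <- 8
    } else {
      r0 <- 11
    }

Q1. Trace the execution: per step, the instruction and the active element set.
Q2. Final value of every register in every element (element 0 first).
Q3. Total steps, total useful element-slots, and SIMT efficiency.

step 0: eval (r0 == 0)               1111
step 1: r2 <- 9                      1000
step 2: r0 <- 8                      1000
step 3: r0 <- 11                     0111

Answer: 4 steps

r0: 8,11,11,11
r2: 9,2,2,2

steps = 4; useful = 9; efficiency = 9/16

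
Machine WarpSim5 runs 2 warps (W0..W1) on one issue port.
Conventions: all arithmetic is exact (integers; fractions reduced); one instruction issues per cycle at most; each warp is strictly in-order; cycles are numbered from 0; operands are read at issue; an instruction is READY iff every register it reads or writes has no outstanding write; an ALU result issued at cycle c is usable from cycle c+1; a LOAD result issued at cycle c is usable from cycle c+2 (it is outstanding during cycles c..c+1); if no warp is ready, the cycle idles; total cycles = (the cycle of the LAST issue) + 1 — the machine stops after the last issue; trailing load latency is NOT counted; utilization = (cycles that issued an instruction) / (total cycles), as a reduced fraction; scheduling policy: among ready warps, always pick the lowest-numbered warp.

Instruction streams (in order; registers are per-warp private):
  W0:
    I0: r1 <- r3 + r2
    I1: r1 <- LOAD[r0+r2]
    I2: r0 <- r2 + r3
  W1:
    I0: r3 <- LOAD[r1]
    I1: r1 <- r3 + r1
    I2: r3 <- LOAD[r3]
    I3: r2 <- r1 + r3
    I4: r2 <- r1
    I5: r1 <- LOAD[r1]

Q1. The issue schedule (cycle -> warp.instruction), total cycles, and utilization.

cycle 0: W0.I0
cycle 1: W0.I1
cycle 2: W0.I2
cycle 3: W1.I0
cycle 4: idle
cycle 5: W1.I1
cycle 6: W1.I2
cycle 7: idle
cycle 8: W1.I3
cycle 9: W1.I4
cycle 10: W1.I5

Answer: 11 cycles, utilization 9/11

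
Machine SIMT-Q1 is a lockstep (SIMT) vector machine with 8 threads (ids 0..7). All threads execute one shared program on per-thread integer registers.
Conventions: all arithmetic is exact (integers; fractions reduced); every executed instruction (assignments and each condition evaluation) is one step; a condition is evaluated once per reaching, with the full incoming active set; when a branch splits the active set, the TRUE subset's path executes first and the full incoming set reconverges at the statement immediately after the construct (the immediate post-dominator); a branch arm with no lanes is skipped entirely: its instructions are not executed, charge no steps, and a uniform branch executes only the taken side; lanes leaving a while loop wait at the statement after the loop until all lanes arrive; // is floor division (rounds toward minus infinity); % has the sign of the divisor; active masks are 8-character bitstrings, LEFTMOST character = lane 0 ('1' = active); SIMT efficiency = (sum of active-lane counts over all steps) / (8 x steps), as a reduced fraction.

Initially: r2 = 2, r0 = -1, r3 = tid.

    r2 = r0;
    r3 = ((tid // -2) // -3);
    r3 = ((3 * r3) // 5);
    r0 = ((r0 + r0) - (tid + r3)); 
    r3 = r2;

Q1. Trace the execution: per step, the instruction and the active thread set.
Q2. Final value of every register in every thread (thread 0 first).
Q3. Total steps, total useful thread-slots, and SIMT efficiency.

step 0: r2 <- r0                     11111111
step 1: r3 <- ((tid // -2) // -3)    11111111
step 2: r3 <- ((3 * r3) // 5)        11111111
step 3: r0 <- ((r0 + r0) - (tid + r3)) 11111111
step 4: r3 <- r2                     11111111

Answer: 5 steps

r2: -1,-1,-1,-1,-1,-1,-1,-1
r0: -2,-3,-4,-5,-6,-7,-8,-9
r3: -1,-1,-1,-1,-1,-1,-1,-1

steps = 5; useful = 40; efficiency = 40/40 = 1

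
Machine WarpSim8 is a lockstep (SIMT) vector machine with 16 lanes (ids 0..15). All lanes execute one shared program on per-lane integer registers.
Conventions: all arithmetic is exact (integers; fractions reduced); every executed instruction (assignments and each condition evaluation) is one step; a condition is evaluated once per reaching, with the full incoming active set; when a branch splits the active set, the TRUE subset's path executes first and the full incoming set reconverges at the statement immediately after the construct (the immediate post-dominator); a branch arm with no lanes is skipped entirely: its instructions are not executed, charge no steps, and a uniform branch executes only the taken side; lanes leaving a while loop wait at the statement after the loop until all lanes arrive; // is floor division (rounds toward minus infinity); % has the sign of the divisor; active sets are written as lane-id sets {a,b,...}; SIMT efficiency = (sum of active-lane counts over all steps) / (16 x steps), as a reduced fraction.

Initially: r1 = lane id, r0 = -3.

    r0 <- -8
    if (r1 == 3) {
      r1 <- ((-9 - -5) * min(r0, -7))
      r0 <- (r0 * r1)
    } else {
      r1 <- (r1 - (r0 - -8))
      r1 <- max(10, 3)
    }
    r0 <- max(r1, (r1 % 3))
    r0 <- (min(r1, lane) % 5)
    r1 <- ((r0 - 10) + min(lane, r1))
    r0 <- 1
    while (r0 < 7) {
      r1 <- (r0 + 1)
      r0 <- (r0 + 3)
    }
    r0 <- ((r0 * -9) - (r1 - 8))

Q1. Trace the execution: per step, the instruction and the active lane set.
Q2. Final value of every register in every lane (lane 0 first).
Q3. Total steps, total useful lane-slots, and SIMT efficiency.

step 0: r0 <- -8                     {0,1,2,3,4,5,6,7,8,9,10,11,12,13,14,15}
step 1: eval (r1 == 3)               {0,1,2,3,4,5,6,7,8,9,10,11,12,13,14,15}
step 2: r1 <- ((-9 - -5) * min(r0, -7)) {3}
step 3: r0 <- (r0 * r1)              {3}
step 4: r1 <- (r1 - (r0 - -8))       {0,1,2,4,5,6,7,8,9,10,11,12,13,14,15}
step 5: r1 <- max(10, 3)             {0,1,2,4,5,6,7,8,9,10,11,12,13,14,15}
step 6: r0 <- max(r1, (r1 % 3))      {0,1,2,3,4,5,6,7,8,9,10,11,12,13,14,15}
step 7: r0 <- (min(r1, lane) % 5)    {0,1,2,3,4,5,6,7,8,9,10,11,12,13,14,15}
step 8: r1 <- ((r0 - 10) + min(lane, r1)) {0,1,2,3,4,5,6,7,8,9,10,11,12,13,14,15}
step 9: r0 <- 1                      {0,1,2,3,4,5,6,7,8,9,10,11,12,13,14,15}
step 10: eval (r0 < 7)                {0,1,2,3,4,5,6,7,8,9,10,11,12,13,14,15}
step 11: r1 <- (r0 + 1)               {0,1,2,3,4,5,6,7,8,9,10,11,12,13,14,15}
step 12: r0 <- (r0 + 3)               {0,1,2,3,4,5,6,7,8,9,10,11,12,13,14,15}
step 13: eval (r0 < 7)                {0,1,2,3,4,5,6,7,8,9,10,11,12,13,14,15}
step 14: r1 <- (r0 + 1)               {0,1,2,3,4,5,6,7,8,9,10,11,12,13,14,15}
step 15: r0 <- (r0 + 3)               {0,1,2,3,4,5,6,7,8,9,10,11,12,13,14,15}
step 16: eval (r0 < 7)                {0,1,2,3,4,5,6,7,8,9,10,11,12,13,14,15}
step 17: r0 <- ((r0 * -9) - (r1 - 8)) {0,1,2,3,4,5,6,7,8,9,10,11,12,13,14,15}

Answer: 18 steps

r1: 5,5,5,5,5,5,5,5,5,5,5,5,5,5,5,5
r0: -60,-60,-60,-60,-60,-60,-60,-60,-60,-60,-60,-60,-60,-60,-60,-60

steps = 18; useful = 256; efficiency = 256/288 = 8/9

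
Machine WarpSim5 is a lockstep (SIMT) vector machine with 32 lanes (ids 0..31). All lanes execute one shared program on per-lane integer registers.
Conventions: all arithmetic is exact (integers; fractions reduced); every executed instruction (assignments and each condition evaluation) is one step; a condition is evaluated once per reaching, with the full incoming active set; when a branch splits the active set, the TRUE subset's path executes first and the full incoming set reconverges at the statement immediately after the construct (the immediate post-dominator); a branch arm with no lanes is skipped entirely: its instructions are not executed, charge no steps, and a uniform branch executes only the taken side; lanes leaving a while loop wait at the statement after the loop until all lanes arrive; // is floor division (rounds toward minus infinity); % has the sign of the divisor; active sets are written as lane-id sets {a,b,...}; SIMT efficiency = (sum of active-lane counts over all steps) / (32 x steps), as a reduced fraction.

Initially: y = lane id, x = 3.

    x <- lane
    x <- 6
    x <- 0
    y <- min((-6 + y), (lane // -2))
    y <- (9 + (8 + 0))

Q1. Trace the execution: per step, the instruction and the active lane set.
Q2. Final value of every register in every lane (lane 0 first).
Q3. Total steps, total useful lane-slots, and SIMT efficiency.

step 0: x <- lane                    {0,1,2,3,4,5,6,7,8,9,10,11,12,13,14,15,16,17,18,19,20,21,22,23,24,25,26,27,28,29,30,31}
step 1: x <- 6                       {0,1,2,3,4,5,6,7,8,9,10,11,12,13,14,15,16,17,18,19,20,21,22,23,24,25,26,27,28,29,30,31}
step 2: x <- 0                       {0,1,2,3,4,5,6,7,8,9,10,11,12,13,14,15,16,17,18,19,20,21,22,23,24,25,26,27,28,29,30,31}
step 3: y <- min((-6 + y), (lane // -2)) {0,1,2,3,4,5,6,7,8,9,10,11,12,13,14,15,16,17,18,19,20,21,22,23,24,25,26,27,28,29,30,31}
step 4: y <- (9 + (8 + 0))           {0,1,2,3,4,5,6,7,8,9,10,11,12,13,14,15,16,17,18,19,20,21,22,23,24,25,26,27,28,29,30,31}

Answer: 5 steps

y: 17,17,17,17,17,17,17,17,17,17,17,17,17,17,17,17,17,17,17,17,17,17,17,17,17,17,17,17,17,17,17,17
x: 0,0,0,0,0,0,0,0,0,0,0,0,0,0,0,0,0,0,0,0,0,0,0,0,0,0,0,0,0,0,0,0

steps = 5; useful = 160; efficiency = 160/160 = 1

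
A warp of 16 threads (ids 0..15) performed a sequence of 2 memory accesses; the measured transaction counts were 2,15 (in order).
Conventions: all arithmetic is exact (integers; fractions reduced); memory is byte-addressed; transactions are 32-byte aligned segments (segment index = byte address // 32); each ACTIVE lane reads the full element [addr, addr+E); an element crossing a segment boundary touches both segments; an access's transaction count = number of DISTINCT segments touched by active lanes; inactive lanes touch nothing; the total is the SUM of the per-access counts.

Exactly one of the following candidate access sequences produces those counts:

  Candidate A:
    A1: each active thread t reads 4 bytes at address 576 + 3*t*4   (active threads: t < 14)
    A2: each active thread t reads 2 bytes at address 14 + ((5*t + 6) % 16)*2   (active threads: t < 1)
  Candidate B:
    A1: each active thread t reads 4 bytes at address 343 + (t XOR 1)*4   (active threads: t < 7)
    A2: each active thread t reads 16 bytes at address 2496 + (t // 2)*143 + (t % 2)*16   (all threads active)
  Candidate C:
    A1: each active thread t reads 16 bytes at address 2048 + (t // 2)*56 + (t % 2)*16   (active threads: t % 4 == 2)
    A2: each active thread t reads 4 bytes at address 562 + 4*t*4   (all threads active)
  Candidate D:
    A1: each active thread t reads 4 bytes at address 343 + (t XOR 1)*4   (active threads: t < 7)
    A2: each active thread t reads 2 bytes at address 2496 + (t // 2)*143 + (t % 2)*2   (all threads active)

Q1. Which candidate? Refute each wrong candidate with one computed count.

A: A1 gives 5 transactions, not 2
C: A1 gives 6 transactions, not 2
D: A2 gives 9 transactions, not 15
B: all counts match (2,15)

Answer: B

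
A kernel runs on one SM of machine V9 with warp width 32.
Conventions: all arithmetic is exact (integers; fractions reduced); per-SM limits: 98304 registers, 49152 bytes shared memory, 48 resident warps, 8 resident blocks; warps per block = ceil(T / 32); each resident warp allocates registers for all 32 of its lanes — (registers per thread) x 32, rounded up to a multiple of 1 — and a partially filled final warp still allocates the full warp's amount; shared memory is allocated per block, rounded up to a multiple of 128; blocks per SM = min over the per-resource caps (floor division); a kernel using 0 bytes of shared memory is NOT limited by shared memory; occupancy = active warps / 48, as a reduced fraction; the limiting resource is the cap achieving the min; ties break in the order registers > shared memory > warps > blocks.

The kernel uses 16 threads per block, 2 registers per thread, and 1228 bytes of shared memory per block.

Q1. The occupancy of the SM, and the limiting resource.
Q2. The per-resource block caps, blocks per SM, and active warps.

Answer: occupancy 1/6, limited by blocks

registers: 1536 blocks
shared memory: 38 blocks
warps: 48 blocks
blocks: 8 blocks

Answer: 8 blocks, 8 active warps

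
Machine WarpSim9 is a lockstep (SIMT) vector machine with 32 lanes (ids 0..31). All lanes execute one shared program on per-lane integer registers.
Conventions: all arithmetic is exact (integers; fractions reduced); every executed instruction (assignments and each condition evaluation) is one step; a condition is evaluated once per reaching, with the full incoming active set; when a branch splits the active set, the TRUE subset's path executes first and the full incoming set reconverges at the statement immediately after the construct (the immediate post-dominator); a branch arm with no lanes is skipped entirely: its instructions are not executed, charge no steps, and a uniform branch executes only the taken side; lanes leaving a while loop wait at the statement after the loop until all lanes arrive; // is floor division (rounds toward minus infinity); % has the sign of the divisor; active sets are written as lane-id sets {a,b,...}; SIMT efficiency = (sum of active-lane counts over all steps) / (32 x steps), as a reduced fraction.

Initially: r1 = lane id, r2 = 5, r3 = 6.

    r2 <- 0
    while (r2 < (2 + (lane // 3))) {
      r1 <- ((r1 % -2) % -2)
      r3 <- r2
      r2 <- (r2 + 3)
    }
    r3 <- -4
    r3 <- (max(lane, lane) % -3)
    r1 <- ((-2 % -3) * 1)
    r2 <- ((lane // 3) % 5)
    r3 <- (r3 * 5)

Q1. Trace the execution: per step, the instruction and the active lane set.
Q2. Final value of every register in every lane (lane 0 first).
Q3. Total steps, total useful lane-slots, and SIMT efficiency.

step 0: r2 <- 0                      {0,1,2,3,4,5,6,7,8,9,10,11,12,13,14,15,16,17,18,19,20,21,22,23,24,25,26,27,28,29,30,31}
step 1: eval (r2 < (2 + (lane // 3))) {0,1,2,3,4,5,6,7,8,9,10,11,12,13,14,15,16,17,18,19,20,21,22,23,24,25,26,27,28,29,30,31}
step 2: r1 <- ((r1 % -2) % -2)       {0,1,2,3,4,5,6,7,8,9,10,11,12,13,14,15,16,17,18,19,20,21,22,23,24,25,26,27,28,29,30,31}
step 3: r3 <- r2                     {0,1,2,3,4,5,6,7,8,9,10,11,12,13,14,15,16,17,18,19,20,21,22,23,24,25,26,27,28,29,30,31}
step 4: r2 <- (r2 + 3)               {0,1,2,3,4,5,6,7,8,9,10,11,12,13,14,15,16,17,18,19,20,21,22,23,24,25,26,27,28,29,30,31}
step 5: eval (r2 < (2 + (lane // 3))) {0,1,2,3,4,5,6,7,8,9,10,11,12,13,14,15,16,17,18,19,20,21,22,23,24,25,26,27,28,29,30,31}
step 6: r1 <- ((r1 % -2) % -2)       {6,7,8,9,10,11,12,13,14,15,16,17,18,19,20,21,22,23,24,25,26,27,28,29,30,31}
step 7: r3 <- r2                     {6,7,8,9,10,11,12,13,14,15,16,17,18,19,20,21,22,23,24,25,26,27,28,29,30,31}
step 8: r2 <- (r2 + 3)               {6,7,8,9,10,11,12,13,14,15,16,17,18,19,20,21,22,23,24,25,26,27,28,29,30,31}
step 9: eval (r2 < (2 + (lane // 3))) {6,7,8,9,10,11,12,13,14,15,16,17,18,19,20,21,22,23,24,25,26,27,28,29,30,31}
step 10: r1 <- ((r1 % -2) % -2)       {15,16,17,18,19,20,21,22,23,24,25,26,27,28,29,30,31}
step 11: r3 <- r2                     {15,16,17,18,19,20,21,22,23,24,25,26,27,28,29,30,31}
step 12: r2 <- (r2 + 3)               {15,16,17,18,19,20,21,22,23,24,25,26,27,28,29,30,31}
step 13: eval (r2 < (2 + (lane // 3))) {15,16,17,18,19,20,21,22,23,24,25,26,27,28,29,30,31}
step 14: r1 <- ((r1 % -2) % -2)       {24,25,26,27,28,29,30,31}
step 15: r3 <- r2                     {24,25,26,27,28,29,30,31}
step 16: r2 <- (r2 + 3)               {24,25,26,27,28,29,30,31}
step 17: eval (r2 < (2 + (lane // 3))) {24,25,26,27,28,29,30,31}
step 18: r3 <- -4                     {0,1,2,3,4,5,6,7,8,9,10,11,12,13,14,15,16,17,18,19,20,21,22,23,24,25,26,27,28,29,30,31}
step 19: r3 <- (max(lane, lane) % -3) {0,1,2,3,4,5,6,7,8,9,10,11,12,13,14,15,16,17,18,19,20,21,22,23,24,25,26,27,28,29,30,31}
step 20: r1 <- ((-2 % -3) * 1)        {0,1,2,3,4,5,6,7,8,9,10,11,12,13,14,15,16,17,18,19,20,21,22,23,24,25,26,27,28,29,30,31}
step 21: r2 <- ((lane // 3) % 5)      {0,1,2,3,4,5,6,7,8,9,10,11,12,13,14,15,16,17,18,19,20,21,22,23,24,25,26,27,28,29,30,31}
step 22: r3 <- (r3 * 5)               {0,1,2,3,4,5,6,7,8,9,10,11,12,13,14,15,16,17,18,19,20,21,22,23,24,25,26,27,28,29,30,31}

Answer: 23 steps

r1: -2,-2,-2,-2,-2,-2,-2,-2,-2,-2,-2,-2,-2,-2,-2,-2,-2,-2,-2,-2,-2,-2,-2,-2,-2,-2,-2,-2,-2,-2,-2,-2
r2: 0,0,0,1,1,1,2,2,2,3,3,3,4,4,4,0,0,0,1,1,1,2,2,2,3,3,3,4,4,4,0,0
r3: 0,-10,-5,0,-10,-5,0,-10,-5,0,-10,-5,0,-10,-5,0,-10,-5,0,-10,-5,0,-10,-5,0,-10,-5,0,-10,-5,0,-10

steps = 23; useful = 556; efficiency = 556/736 = 139/184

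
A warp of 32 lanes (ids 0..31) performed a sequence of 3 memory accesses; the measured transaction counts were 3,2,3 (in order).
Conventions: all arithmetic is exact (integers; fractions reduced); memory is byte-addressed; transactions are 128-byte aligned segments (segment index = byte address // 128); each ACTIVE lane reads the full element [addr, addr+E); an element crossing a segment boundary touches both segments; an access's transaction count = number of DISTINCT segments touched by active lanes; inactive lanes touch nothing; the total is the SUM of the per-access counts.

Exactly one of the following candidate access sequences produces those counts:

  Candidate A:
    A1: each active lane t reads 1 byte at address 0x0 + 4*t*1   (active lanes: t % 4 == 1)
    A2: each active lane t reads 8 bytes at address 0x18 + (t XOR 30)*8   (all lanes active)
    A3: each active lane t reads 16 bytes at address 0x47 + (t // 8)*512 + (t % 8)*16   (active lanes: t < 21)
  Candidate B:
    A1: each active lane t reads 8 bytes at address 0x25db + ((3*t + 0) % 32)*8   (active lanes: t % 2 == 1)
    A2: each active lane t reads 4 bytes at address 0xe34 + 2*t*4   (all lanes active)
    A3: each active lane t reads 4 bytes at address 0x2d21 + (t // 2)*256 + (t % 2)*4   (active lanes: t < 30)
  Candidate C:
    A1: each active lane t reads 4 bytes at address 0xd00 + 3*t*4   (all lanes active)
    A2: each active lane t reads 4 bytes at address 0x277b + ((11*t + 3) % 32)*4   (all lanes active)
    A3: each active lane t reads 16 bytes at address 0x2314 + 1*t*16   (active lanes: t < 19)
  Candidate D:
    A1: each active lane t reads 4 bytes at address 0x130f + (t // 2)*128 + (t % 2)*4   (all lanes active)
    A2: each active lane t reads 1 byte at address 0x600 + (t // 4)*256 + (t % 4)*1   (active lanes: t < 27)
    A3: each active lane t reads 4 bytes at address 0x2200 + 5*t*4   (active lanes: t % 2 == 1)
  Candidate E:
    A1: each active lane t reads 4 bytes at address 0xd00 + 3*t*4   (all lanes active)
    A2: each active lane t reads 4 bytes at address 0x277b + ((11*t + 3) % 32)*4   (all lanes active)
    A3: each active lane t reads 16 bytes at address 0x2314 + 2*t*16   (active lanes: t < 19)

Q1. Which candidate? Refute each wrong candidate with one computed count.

A: A1 gives 1 transaction, not 3
B: A2 gives 3 transactions, not 2
D: A1 gives 16 transactions, not 3
E: A3 gives 5 transactions, not 3
C: all counts match (3,2,3)

Answer: C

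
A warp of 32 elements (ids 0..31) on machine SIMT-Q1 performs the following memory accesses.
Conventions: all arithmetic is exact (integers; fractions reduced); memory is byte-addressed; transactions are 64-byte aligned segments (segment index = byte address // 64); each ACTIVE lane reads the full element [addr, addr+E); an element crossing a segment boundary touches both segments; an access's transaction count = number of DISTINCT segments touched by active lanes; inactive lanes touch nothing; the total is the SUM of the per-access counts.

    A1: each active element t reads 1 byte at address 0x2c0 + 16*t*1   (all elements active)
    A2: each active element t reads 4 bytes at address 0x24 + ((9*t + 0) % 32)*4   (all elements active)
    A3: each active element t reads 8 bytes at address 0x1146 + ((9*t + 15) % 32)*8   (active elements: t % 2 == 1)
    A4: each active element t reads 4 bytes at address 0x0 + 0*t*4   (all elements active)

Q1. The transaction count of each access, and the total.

A1: 8 transactions
A2: 3 transactions
A3: 4 transactions
A4: 1 transaction

Answer: 8,3,4,1; total 16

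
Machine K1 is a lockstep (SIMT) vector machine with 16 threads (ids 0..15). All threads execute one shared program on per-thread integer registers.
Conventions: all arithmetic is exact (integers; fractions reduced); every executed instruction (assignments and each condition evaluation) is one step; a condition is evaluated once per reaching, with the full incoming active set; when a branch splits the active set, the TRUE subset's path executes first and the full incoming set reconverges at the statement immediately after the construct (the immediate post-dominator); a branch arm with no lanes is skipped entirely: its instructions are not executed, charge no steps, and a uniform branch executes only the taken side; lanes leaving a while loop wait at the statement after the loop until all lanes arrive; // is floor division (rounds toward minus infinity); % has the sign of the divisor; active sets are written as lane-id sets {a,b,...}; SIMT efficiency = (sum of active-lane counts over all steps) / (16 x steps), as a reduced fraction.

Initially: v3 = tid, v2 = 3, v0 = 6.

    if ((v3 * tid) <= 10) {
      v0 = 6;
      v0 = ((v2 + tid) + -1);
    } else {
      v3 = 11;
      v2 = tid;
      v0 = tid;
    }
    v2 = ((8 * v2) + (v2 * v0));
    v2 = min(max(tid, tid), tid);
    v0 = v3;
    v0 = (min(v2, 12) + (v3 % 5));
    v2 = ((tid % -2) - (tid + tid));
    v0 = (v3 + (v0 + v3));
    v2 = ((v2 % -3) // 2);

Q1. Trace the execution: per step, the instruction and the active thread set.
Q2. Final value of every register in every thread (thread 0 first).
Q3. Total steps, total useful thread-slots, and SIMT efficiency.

step 0: eval ((v3 * tid) <= 10)      {0,1,2,3,4,5,6,7,8,9,10,11,12,13,14,15}
step 1: v0 <- 6                      {0,1,2,3}
step 2: v0 <- ((v2 + tid) + -1)      {0,1,2,3}
step 3: v3 <- 11                     {4,5,6,7,8,9,10,11,12,13,14,15}
step 4: v2 <- tid                    {4,5,6,7,8,9,10,11,12,13,14,15}
step 5: v0 <- tid                    {4,5,6,7,8,9,10,11,12,13,14,15}
step 6: v2 <- ((8 * v2) + (v2 * v0)) {0,1,2,3,4,5,6,7,8,9,10,11,12,13,14,15}
step 7: v2 <- min(max(tid, tid), tid) {0,1,2,3,4,5,6,7,8,9,10,11,12,13,14,15}
step 8: v0 <- v3                     {0,1,2,3,4,5,6,7,8,9,10,11,12,13,14,15}
step 9: v0 <- (min(v2, 12) + (v3 % 5)) {0,1,2,3,4,5,6,7,8,9,10,11,12,13,14,15}
step 10: v2 <- ((tid % -2) - (tid + tid)) {0,1,2,3,4,5,6,7,8,9,10,11,12,13,14,15}
step 11: v0 <- (v3 + (v0 + v3))       {0,1,2,3,4,5,6,7,8,9,10,11,12,13,14,15}
step 12: v2 <- ((v2 % -3) // 2)       {0,1,2,3,4,5,6,7,8,9,10,11,12,13,14,15}

Answer: 13 steps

v3: 0,1,2,3,11,11,11,11,11,11,11,11,11,11,11,11
v2: 0,0,-1,-1,-1,-1,0,0,-1,-1,-1,-1,0,0,-1,-1
v0: 0,4,8,12,27,28,29,30,31,32,33,34,35,35,35,35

steps = 13; useful = 172; efficiency = 172/208 = 43/52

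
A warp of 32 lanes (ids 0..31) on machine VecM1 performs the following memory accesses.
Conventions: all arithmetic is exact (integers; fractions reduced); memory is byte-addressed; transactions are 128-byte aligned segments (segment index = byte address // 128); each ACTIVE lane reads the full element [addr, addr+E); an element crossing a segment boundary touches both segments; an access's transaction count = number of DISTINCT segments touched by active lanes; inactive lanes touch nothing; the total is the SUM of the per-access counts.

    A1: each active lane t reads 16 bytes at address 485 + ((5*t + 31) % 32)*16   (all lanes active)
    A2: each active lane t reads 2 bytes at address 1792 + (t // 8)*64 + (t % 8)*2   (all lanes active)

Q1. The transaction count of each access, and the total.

A1: 5 transactions
A2: 2 transactions

Answer: 5,2; total 7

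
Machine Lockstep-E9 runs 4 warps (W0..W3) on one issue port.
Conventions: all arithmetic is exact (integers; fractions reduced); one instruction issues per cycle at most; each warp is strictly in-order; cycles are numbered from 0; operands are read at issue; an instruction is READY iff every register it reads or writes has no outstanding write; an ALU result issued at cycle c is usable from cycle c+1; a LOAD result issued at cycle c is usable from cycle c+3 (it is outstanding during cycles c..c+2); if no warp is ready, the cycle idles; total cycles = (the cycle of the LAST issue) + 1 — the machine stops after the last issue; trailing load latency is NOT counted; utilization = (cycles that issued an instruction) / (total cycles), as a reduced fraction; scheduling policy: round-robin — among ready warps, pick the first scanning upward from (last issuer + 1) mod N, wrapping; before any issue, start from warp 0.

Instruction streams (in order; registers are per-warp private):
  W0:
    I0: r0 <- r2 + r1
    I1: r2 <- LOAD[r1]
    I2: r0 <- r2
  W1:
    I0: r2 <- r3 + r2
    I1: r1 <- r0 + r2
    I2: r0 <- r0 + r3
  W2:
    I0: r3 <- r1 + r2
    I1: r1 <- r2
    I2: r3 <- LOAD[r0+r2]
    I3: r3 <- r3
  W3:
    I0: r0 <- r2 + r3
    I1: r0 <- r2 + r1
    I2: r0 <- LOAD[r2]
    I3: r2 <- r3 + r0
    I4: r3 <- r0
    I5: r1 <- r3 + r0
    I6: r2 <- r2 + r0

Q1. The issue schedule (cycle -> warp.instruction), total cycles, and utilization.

cycle 0: W0.I0
cycle 1: W1.I0
cycle 2: W2.I0
cycle 3: W3.I0
cycle 4: W0.I1
cycle 5: W1.I1
cycle 6: W2.I1
cycle 7: W3.I1
cycle 8: W0.I2
cycle 9: W1.I2
cycle 10: W2.I2
cycle 11: W3.I2
cycle 12: idle
cycle 13: W2.I3
cycle 14: W3.I3
cycle 15: W3.I4
cycle 16: W3.I5
cycle 17: W3.I6

Answer: 18 cycles, utilization 17/18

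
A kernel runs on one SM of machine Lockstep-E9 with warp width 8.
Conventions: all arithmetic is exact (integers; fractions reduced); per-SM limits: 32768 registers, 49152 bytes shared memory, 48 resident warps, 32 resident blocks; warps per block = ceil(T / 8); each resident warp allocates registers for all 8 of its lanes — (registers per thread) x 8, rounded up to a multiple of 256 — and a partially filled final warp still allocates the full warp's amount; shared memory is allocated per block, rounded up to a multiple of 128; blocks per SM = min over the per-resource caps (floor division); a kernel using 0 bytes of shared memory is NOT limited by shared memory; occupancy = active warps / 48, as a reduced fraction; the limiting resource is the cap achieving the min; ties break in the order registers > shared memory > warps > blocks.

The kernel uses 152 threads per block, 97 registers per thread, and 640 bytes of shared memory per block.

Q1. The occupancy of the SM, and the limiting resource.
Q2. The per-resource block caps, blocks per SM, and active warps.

Answer: occupancy 19/48, limited by registers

registers: 1 block
shared memory: 76 blocks
warps: 2 blocks
blocks: 32 blocks

Answer: 1 block, 19 active warps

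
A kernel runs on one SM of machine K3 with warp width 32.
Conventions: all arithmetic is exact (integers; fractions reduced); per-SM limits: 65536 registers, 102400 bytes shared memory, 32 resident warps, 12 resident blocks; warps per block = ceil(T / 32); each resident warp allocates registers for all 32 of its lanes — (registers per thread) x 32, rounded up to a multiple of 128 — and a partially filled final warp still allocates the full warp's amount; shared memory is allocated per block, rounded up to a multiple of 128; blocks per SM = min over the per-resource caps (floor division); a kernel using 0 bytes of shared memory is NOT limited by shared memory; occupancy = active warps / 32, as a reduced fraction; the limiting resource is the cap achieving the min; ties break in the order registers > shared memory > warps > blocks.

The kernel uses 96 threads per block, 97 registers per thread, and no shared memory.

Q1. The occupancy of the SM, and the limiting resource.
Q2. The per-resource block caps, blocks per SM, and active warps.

Answer: occupancy 9/16, limited by registers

registers: 6 blocks
shared memory: no limit (kernel uses none)
warps: 10 blocks
blocks: 12 blocks

Answer: 6 blocks, 18 active warps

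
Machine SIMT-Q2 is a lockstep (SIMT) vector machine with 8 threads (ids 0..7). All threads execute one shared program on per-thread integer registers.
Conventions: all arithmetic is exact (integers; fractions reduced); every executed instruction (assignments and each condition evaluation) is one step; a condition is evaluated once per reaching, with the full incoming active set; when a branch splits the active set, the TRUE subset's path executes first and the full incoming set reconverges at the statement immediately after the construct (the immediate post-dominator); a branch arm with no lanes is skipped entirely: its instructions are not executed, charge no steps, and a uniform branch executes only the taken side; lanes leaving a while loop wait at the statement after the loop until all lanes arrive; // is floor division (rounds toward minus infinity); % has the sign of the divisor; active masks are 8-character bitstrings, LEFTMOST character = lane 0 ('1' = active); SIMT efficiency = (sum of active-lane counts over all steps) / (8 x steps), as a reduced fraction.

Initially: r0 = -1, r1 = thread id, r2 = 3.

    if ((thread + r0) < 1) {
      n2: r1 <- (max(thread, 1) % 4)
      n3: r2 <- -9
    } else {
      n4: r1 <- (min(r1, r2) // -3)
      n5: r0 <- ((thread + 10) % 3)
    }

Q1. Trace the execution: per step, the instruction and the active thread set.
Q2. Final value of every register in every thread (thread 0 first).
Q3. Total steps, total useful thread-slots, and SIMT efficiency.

step 0: eval ((thread + r0) < 1)     11111111
step 1: r1 <- (max(thread, 1) % 4)   11000000
step 2: r2 <- -9                     11000000
step 3: r1 <- (min(r1, r2) // -3)    00111111
step 4: r0 <- ((thread + 10) % 3)    00111111

Answer: 5 steps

r0: -1,-1,0,1,2,0,1,2
r1: 1,1,-1,-1,-1,-1,-1,-1
r2: -9,-9,3,3,3,3,3,3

steps = 5; useful = 24; efficiency = 24/40 = 3/5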